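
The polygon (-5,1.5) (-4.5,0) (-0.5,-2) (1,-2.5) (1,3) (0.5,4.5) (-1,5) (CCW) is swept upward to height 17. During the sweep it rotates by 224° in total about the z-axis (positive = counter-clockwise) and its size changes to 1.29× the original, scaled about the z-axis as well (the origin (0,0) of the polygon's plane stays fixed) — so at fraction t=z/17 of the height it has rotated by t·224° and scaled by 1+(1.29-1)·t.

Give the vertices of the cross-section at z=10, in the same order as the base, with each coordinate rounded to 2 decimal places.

t = z/height = 10/17 = 0.588235
s = 1 + (scale-1)·z/height = 1 + (1.29-1)·10/17 = 1.170588
θ = twist·z/height = 224°·10/17 = 131.7647° = 2.299728 rad
cos θ = -0.666073, sin θ = 0.745886 (intermediates below are computed at full precision and shown rounded to 5 d.p.)
v1: (-5,1.5) → rotate → (2.21154,-4.72854) → ×s → (2.58880,-5.53518) → (2.59,-5.54)
v2: (-4.5,0) → rotate → (2.99733,-3.35649) → ×s → (3.50864,-3.92907) → (3.51,-3.93)
v3: (-0.5,-2) → rotate → (1.82481,0.95920) → ×s → (2.13610,1.12283) → (2.14,1.12)
v4: (1,-2.5) → rotate → (1.19864,2.41107) → ×s → (1.40312,2.82237) → (1.40,2.82)
v5: (1,3) → rotate → (-2.90373,-1.25233) → ×s → (-3.39908,-1.46597) → (-3.40,-1.47)
v6: (0.5,4.5) → rotate → (-3.68953,-2.62439) → ×s → (-4.31892,-3.07208) → (-4.32,-3.07)
v7: (-1,5) → rotate → (-3.06336,-4.07625) → ×s → (-3.58593,-4.77161) → (-3.59,-4.77)

Cross-section at z=10: (2.59,-5.54) (3.51,-3.93) (2.14,1.12) (1.40,2.82) (-3.40,-1.47) (-4.32,-3.07) (-3.59,-4.77)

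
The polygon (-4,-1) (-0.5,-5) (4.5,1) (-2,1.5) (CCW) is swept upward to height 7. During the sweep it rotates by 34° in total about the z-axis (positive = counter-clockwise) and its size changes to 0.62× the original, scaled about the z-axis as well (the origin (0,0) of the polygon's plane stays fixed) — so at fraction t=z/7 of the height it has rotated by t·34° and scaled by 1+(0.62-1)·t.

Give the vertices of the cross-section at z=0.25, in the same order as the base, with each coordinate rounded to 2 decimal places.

t = z/height = 0.25/7 = 0.0357143
s = 1 + (scale-1)·z/height = 1 + (0.62-1)·0.25/7 = 0.986429
θ = twist·z/height = 34°·0.25/7 = 1.2143° = 0.021193 rad
cos θ = 0.999775, sin θ = 0.021192 (intermediates below are computed at full precision and shown rounded to 5 d.p.)
v1: (-4,-1) → rotate → (-3.97791,-1.08454) → ×s → (-3.92392,-1.06982) → (-3.92,-1.07)
v2: (-0.5,-5) → rotate → (-0.39393,-5.00947) → ×s → (-0.38858,-4.94149) → (-0.39,-4.94)
v3: (4.5,1) → rotate → (4.47780,1.09514) → ×s → (4.41703,1.08028) → (4.42,1.08)
v4: (-2,1.5) → rotate → (-2.03134,1.45728) → ×s → (-2.00377,1.43750) → (-2.00,1.44)

Cross-section at z=0.25: (-3.92,-1.07) (-0.39,-4.94) (4.42,1.08) (-2.00,1.44)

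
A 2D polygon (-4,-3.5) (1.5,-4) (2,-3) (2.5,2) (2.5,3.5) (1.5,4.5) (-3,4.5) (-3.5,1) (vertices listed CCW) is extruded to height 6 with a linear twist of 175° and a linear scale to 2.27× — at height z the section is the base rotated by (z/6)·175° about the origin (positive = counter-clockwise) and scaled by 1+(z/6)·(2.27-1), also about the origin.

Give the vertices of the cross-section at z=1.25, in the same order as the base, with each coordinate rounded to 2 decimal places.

t = z/height = 1.25/6 = 0.208333
s = 1 + (scale-1)·z/height = 1 + (2.27-1)·1.25/6 = 1.264583
θ = twist·z/height = 175°·1.25/6 = 36.4583° = 0.636318 rad
cos θ = 0.804289, sin θ = 0.594238 (intermediates below are computed at full precision and shown rounded to 5 d.p.)
v1: (-4,-3.5) → rotate → (-1.13732,-5.19196) → ×s → (-1.43824,-6.56567) → (-1.44,-6.57)
v2: (1.5,-4) → rotate → (3.58339,-2.32580) → ×s → (4.53149,-2.94117) → (4.53,-2.94)
v3: (2,-3) → rotate → (3.39129,-1.22439) → ×s → (4.28857,-1.54835) → (4.29,-1.55)
v4: (2.5,2) → rotate → (0.82225,3.09417) → ×s → (1.03980,3.91284) → (1.04,3.91)
v5: (2.5,3.5) → rotate → (-0.06911,4.30061) → ×s → (-0.08740,5.43848) → (-0.09,5.44)
v6: (1.5,4.5) → rotate → (-1.46764,4.51066) → ×s → (-1.85595,5.70410) → (-1.86,5.70)
v7: (-3,4.5) → rotate → (-5.08694,1.83659) → ×s → (-6.43286,2.32252) → (-6.43,2.32)
v8: (-3.5,1) → rotate → (-3.40925,-1.27554) → ×s → (-4.31128,-1.61303) → (-4.31,-1.61)

Cross-section at z=1.25: (-1.44,-6.57) (4.53,-2.94) (4.29,-1.55) (1.04,3.91) (-0.09,5.44) (-1.86,5.70) (-6.43,2.32) (-4.31,-1.61)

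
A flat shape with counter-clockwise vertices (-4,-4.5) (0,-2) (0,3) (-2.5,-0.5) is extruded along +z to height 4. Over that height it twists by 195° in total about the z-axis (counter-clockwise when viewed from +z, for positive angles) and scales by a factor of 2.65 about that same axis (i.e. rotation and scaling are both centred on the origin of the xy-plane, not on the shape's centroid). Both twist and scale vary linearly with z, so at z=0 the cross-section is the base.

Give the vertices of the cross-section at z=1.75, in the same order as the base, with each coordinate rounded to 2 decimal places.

t = z/height = 1.75/4 = 0.4375
s = 1 + (scale-1)·z/height = 1 + (2.65-1)·1.75/4 = 1.721875
θ = twist·z/height = 195°·1.75/4 = 85.3125° = 1.488984 rad
cos θ = 0.081721, sin θ = 0.996655 (intermediates below are computed at full precision and shown rounded to 5 d.p.)
v1: (-4,-4.5) → rotate → (4.15806,-4.35437) → ×s → (7.15967,-7.49767) → (7.16,-7.50)
v2: (0,-2) → rotate → (1.99331,-0.16344) → ×s → (3.43223,-0.28143) → (3.43,-0.28)
v3: (0,3) → rotate → (-2.98997,0.24516) → ×s → (-5.14835,0.42214) → (-5.15,0.42)
v4: (-2.5,-0.5) → rotate → (0.29402,-2.53250) → ×s → (0.50627,-4.36065) → (0.51,-4.36)

Cross-section at z=1.75: (7.16,-7.50) (3.43,-0.28) (-5.15,0.42) (0.51,-4.36)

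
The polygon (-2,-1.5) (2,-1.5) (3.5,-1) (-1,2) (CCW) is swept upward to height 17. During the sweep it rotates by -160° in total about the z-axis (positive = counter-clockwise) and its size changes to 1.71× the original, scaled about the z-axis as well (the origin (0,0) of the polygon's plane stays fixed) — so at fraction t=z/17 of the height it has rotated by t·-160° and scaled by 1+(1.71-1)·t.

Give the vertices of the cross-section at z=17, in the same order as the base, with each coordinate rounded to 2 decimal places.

t = z/height = 17/17 = 1
s = 1 + (scale-1)·z/height = 1 + (1.71-1)·17/17 = 1.710000
θ = twist·z/height = -160°·17/17 = -160.0000° = -2.792527 rad
cos θ = -0.939693, sin θ = -0.342020 (intermediates below are computed at full precision and shown rounded to 5 d.p.)
v1: (-2,-1.5) → rotate → (1.36636,2.09358) → ×s → (2.33647,3.58002) → (2.34,3.58)
v2: (2,-1.5) → rotate → (-2.39242,0.72550) → ×s → (-4.09103,1.24060) → (-4.09,1.24)
v3: (3.5,-1) → rotate → (-3.63094,-0.25738) → ×s → (-6.20891,-0.44012) → (-6.21,-0.44)
v4: (-1,2) → rotate → (1.62373,-1.53737) → ×s → (2.77658,-2.62889) → (2.78,-2.63)

Cross-section at z=17: (2.34,3.58) (-4.09,1.24) (-6.21,-0.44) (2.78,-2.63)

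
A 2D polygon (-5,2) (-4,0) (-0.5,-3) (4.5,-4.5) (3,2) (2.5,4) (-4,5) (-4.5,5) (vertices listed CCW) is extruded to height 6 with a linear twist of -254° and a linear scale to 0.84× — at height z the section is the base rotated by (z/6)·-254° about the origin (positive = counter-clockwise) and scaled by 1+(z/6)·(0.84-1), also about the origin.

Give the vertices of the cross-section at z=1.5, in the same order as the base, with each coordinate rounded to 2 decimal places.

Cross-section at z=1.5: (-0.42,5.15) (-1.71,3.44) (-2.79,-0.86) (-1.94,-5.79) (3.00,-1.72) (4.51,-0.43) (2.58,5.58) (2.37,6.01)

t = z/height = 1.5/6 = 0.25
s = 1 + (scale-1)·z/height = 1 + (0.84-1)·1.5/6 = 0.960000
θ = twist·z/height = -254°·1.5/6 = -63.5000° = -1.108284 rad
cos θ = 0.446198, sin θ = -0.894934 (intermediates below are computed at full precision and shown rounded to 5 d.p.)
v1: (-5,2) → rotate → (-0.44112,5.36707) → ×s → (-0.42348,5.15238) → (-0.42,5.15)
v2: (-4,0) → rotate → (-1.78479,3.57974) → ×s → (-1.71340,3.43655) → (-1.71,3.44)
v3: (-0.5,-3) → rotate → (-2.90790,-0.89113) → ×s → (-2.79159,-0.85548) → (-2.79,-0.86)
v4: (4.5,-4.5) → rotate → (-2.01931,-6.03509) → ×s → (-1.93854,-5.79369) → (-1.94,-5.79)
v5: (3,2) → rotate → (3.12846,-1.79241) → ×s → (3.00332,-1.72071) → (3.00,-1.72)
v6: (2.5,4) → rotate → (4.69523,-0.45254) → ×s → (4.50742,-0.43444) → (4.51,-0.43)
v7: (-4,5) → rotate → (2.68988,5.81073) → ×s → (2.58229,5.57830) → (2.58,5.58)
v8: (-4.5,5) → rotate → (2.46678,6.25819) → ×s → (2.36811,6.00787) → (2.37,6.01)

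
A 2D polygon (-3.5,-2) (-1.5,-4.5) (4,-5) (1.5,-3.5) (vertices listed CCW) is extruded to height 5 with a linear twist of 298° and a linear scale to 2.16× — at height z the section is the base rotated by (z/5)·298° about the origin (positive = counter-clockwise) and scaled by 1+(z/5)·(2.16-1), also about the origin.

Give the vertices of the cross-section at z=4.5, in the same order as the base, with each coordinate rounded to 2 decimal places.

Cross-section at z=4.5: (-3.86,7.28) (-9.10,3.35) (-10.47,-7.85) (-7.25,-2.84)

t = z/height = 4.5/5 = 0.9
s = 1 + (scale-1)·z/height = 1 + (2.16-1)·4.5/5 = 2.044000
θ = twist·z/height = 298°·4.5/5 = 268.2000° = 4.680973 rad
cos θ = -0.031411, sin θ = -0.999507 (intermediates below are computed at full precision and shown rounded to 5 d.p.)
v1: (-3.5,-2) → rotate → (-1.88908,3.56109) → ×s → (-3.86127,7.27888) → (-3.86,7.28)
v2: (-1.5,-4.5) → rotate → (-4.45066,1.64061) → ×s → (-9.09716,3.35340) → (-9.10,3.35)
v3: (4,-5) → rotate → (-5.12318,-3.84097) → ×s → (-10.47177,-7.85095) → (-10.47,-7.85)
v4: (1.5,-3.5) → rotate → (-3.54539,-1.38932) → ×s → (-7.24678,-2.83977) → (-7.25,-2.84)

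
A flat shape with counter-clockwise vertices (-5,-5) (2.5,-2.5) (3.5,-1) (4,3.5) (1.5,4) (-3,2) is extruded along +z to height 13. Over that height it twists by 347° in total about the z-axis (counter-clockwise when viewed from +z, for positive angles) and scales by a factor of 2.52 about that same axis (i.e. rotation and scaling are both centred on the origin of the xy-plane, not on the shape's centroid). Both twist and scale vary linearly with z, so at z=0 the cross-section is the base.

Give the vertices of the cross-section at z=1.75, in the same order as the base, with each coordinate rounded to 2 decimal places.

t = z/height = 1.75/13 = 0.134615
s = 1 + (scale-1)·z/height = 1 + (2.52-1)·1.75/13 = 1.204615
θ = twist·z/height = 347°·1.75/13 = 46.7115° = 0.815270 rad
cos θ = 0.685672, sin θ = 0.727911 (intermediates below are computed at full precision and shown rounded to 5 d.p.)
v1: (-5,-5) → rotate → (0.21120,-7.06791) → ×s → (0.25441,-8.51412) → (0.25,-8.51)
v2: (2.5,-2.5) → rotate → (3.53396,0.10560) → ×s → (4.25706,0.12720) → (4.26,0.13)
v3: (3.5,-1) → rotate → (3.12776,1.86202) → ×s → (3.76775,2.24301) → (3.77,2.24)
v4: (4,3.5) → rotate → (0.19500,5.31149) → ×s → (0.23490,6.39831) → (0.23,6.40)
v5: (1.5,4) → rotate → (-1.88314,3.83455) → ×s → (-2.26845,4.61916) → (-2.27,4.62)
v6: (-3,2) → rotate → (-3.51284,-0.81239) → ×s → (-4.23162,-0.97862) → (-4.23,-0.98)

Cross-section at z=1.75: (0.25,-8.51) (4.26,0.13) (3.77,2.24) (0.23,6.40) (-2.27,4.62) (-4.23,-0.98)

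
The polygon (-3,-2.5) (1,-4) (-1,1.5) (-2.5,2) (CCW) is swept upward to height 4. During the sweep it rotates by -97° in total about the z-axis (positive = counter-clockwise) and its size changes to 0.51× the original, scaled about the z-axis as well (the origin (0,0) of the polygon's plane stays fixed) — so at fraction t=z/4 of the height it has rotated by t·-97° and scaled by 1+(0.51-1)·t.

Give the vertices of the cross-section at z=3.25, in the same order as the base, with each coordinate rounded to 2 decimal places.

t = z/height = 3.25/4 = 0.8125
s = 1 + (scale-1)·z/height = 1 + (0.51-1)·3.25/4 = 0.601875
θ = twist·z/height = -97°·3.25/4 = -78.8125° = -1.375538 rad
cos θ = 0.194020, sin θ = -0.980998 (intermediates below are computed at full precision and shown rounded to 5 d.p.)
v1: (-3,-2.5) → rotate → (-3.03455,2.45794) → ×s → (-1.82642,1.47937) → (-1.83,1.48)
v2: (1,-4) → rotate → (-3.72997,-1.75708) → ×s → (-2.24498,-1.05754) → (-2.24,-1.06)
v3: (-1,1.5) → rotate → (1.27748,1.27203) → ×s → (0.76888,0.76560) → (0.77,0.77)
v4: (-2.5,2) → rotate → (1.47694,2.84053) → ×s → (0.88894,1.70965) → (0.89,1.71)

Cross-section at z=3.25: (-1.83,1.48) (-2.24,-1.06) (0.77,0.77) (0.89,1.71)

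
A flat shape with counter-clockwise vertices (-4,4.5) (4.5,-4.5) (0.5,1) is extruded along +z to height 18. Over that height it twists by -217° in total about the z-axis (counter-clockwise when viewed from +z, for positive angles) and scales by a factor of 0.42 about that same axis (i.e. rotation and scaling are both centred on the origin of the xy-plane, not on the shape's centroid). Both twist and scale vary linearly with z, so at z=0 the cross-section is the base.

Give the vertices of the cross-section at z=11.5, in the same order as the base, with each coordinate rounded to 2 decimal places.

t = z/height = 11.5/18 = 0.638889
s = 1 + (scale-1)·z/height = 1 + (0.42-1)·11.5/18 = 0.629444
θ = twist·z/height = -217°·11.5/18 = -138.6389° = -2.419705 rad
cos θ = -0.750560, sin θ = -0.660803 (intermediates below are computed at full precision and shown rounded to 5 d.p.)
v1: (-4,4.5) → rotate → (5.97585,-0.73431) → ×s → (3.76147,-0.46221) → (3.76,-0.46)
v2: (4.5,-4.5) → rotate → (-6.35113,0.40391) → ×s → (-3.99768,0.25424) → (-4.00,0.25)
v3: (0.5,1) → rotate → (0.28552,-1.08096) → ×s → (0.17972,-0.68040) → (0.18,-0.68)

Cross-section at z=11.5: (3.76,-0.46) (-4.00,0.25) (0.18,-0.68)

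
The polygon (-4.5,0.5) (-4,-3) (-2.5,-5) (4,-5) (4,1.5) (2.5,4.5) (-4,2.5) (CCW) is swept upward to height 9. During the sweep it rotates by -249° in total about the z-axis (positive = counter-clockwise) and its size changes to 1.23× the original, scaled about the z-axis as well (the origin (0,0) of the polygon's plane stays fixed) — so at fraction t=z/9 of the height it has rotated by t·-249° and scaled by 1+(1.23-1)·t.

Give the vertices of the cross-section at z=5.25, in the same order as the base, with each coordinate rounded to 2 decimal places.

Cross-section at z=5.25: (4.52,2.44) (1.79,5.38) (-0.90,6.28) (-6.96,2.07) (-2.76,-3.98) (0.58,-5.81) (5.34,0.26)

t = z/height = 5.25/9 = 0.583333
s = 1 + (scale-1)·z/height = 1 + (1.23-1)·5.25/9 = 1.134167
θ = twist·z/height = -249°·5.25/9 = -145.2500° = -2.535091 rad
cos θ = -0.821647, sin θ = -0.569997 (intermediates below are computed at full precision and shown rounded to 5 d.p.)
v1: (-4.5,0.5) → rotate → (3.98241,2.15416) → ×s → (4.51672,2.44318) → (4.52,2.44)
v2: (-4,-3) → rotate → (1.57660,4.74493) → ×s → (1.78812,5.38154) → (1.79,5.38)
v3: (-2.5,-5) → rotate → (-0.79587,5.53323) → ×s → (-0.90265,6.27560) → (-0.90,6.28)
v4: (4,-5) → rotate → (-6.13657,1.82825) → ×s → (-6.95989,2.07354) → (-6.96,2.07)
v5: (4,1.5) → rotate → (-2.43159,-3.51246) → ×s → (-2.75783,-3.98371) → (-2.76,-3.98)
v6: (2.5,4.5) → rotate → (0.51087,-5.12240) → ×s → (0.57941,-5.80966) → (0.58,-5.81)
v7: (-4,2.5) → rotate → (4.71158,0.22587) → ×s → (5.34372,0.25617) → (5.34,0.26)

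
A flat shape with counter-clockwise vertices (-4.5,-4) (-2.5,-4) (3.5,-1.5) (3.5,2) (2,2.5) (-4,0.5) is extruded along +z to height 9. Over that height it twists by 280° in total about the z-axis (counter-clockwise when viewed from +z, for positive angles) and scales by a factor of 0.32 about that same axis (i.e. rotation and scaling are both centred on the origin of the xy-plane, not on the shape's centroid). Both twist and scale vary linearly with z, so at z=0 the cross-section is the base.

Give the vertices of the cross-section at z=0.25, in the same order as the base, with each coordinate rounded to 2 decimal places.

t = z/height = 0.25/9 = 0.0277778
s = 1 + (scale-1)·z/height = 1 + (0.32-1)·0.25/9 = 0.981111
θ = twist·z/height = 280°·0.25/9 = 7.7778° = 0.135748 rad
cos θ = 0.990800, sin θ = 0.135331 (intermediates below are computed at full precision and shown rounded to 5 d.p.)
v1: (-4.5,-4) → rotate → (-3.91728,-4.57219) → ×s → (-3.84328,-4.48583) → (-3.84,-4.49)
v2: (-2.5,-4) → rotate → (-1.93568,-4.30153) → ×s → (-1.89911,-4.22028) → (-1.90,-4.22)
v3: (3.5,-1.5) → rotate → (3.67080,-1.01254) → ×s → (3.60146,-0.99342) → (3.60,-0.99)
v4: (3.5,2) → rotate → (3.19714,2.45526) → ×s → (3.13675,2.40888) → (3.14,2.41)
v5: (2,2.5) → rotate → (1.64327,2.74766) → ×s → (1.61223,2.69576) → (1.61,2.70)
v6: (-4,0.5) → rotate → (-4.03087,-0.04592) → ×s → (-3.95473,-0.04506) → (-3.95,-0.05)

Cross-section at z=0.25: (-3.84,-4.49) (-1.90,-4.22) (3.60,-0.99) (3.14,2.41) (1.61,2.70) (-3.95,-0.05)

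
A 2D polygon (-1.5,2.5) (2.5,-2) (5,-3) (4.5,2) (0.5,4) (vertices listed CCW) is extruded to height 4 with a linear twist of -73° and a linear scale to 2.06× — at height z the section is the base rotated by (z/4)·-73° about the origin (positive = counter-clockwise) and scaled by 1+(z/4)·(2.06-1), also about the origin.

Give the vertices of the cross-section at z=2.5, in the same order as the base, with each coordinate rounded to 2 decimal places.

t = z/height = 2.5/4 = 0.625
s = 1 + (scale-1)·z/height = 1 + (2.06-1)·2.5/4 = 1.662500
θ = twist·z/height = -73°·2.5/4 = -45.6250° = -0.796306 rad
cos θ = 0.699352, sin θ = -0.714778 (intermediates below are computed at full precision and shown rounded to 5 d.p.)
v1: (-1.5,2.5) → rotate → (0.73792,2.82055) → ×s → (1.22679,4.68916) → (1.23,4.69)
v2: (2.5,-2) → rotate → (0.31882,-3.18565) → ×s → (0.53004,-5.29614) → (0.53,-5.30)
v3: (5,-3) → rotate → (1.35242,-5.67194) → ×s → (2.24840,-9.42961) → (2.25,-9.43)
v4: (4.5,2) → rotate → (4.57664,-1.81780) → ×s → (7.60866,-3.02209) → (7.61,-3.02)
v5: (0.5,4) → rotate → (3.20879,2.44002) → ×s → (5.33461,4.05653) → (5.33,4.06)

Cross-section at z=2.5: (1.23,4.69) (0.53,-5.30) (2.25,-9.43) (7.61,-3.02) (5.33,4.06)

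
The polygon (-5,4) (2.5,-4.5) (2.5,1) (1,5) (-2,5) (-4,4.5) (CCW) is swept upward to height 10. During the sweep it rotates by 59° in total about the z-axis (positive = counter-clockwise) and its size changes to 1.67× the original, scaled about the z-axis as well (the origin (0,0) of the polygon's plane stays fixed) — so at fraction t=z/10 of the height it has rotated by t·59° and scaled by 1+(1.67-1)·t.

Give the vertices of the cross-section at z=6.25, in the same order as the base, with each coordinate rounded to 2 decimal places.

Cross-section at z=6.25: (-9.08,0.28) (6.67,-2.98) (1.99,3.26) (-3.12,6.53) (-6.53,3.97) (-8.37,1.70)

t = z/height = 6.25/10 = 0.625
s = 1 + (scale-1)·z/height = 1 + (1.67-1)·6.25/10 = 1.418750
θ = twist·z/height = 59°·6.25/10 = 36.8750° = 0.643590 rad
cos θ = 0.799947, sin θ = 0.600071 (intermediates below are computed at full precision and shown rounded to 5 d.p.)
v1: (-5,4) → rotate → (-6.40002,0.19943) → ×s → (-9.08003,0.28294) → (-9.08,0.28)
v2: (2.5,-4.5) → rotate → (4.70019,-2.09958) → ×s → (6.66839,-2.97878) → (6.67,-2.98)
v3: (2.5,1) → rotate → (1.39980,2.30012) → ×s → (1.98596,3.26330) → (1.99,3.26)
v4: (1,5) → rotate → (-2.20041,4.59980) → ×s → (-3.12183,6.52597) → (-3.12,6.53)
v5: (-2,5) → rotate → (-4.60025,2.79959) → ×s → (-6.52660,3.97192) → (-6.53,3.97)
v6: (-4,4.5) → rotate → (-5.90011,1.19947) → ×s → (-8.37078,1.70175) → (-8.37,1.70)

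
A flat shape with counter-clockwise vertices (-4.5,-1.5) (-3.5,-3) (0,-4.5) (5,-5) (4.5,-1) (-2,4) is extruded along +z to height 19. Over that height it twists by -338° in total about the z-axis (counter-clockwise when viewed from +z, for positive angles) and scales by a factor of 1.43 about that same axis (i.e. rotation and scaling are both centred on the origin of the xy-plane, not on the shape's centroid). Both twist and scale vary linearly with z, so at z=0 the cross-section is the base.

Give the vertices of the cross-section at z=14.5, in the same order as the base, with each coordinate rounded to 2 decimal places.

Cross-section at z=14.5: (3.20,-5.43) (4.87,-3.71) (5.84,1.25) (5.11,7.88) (0.05,6.12) (-4.64,-3.71)

t = z/height = 14.5/19 = 0.763158
s = 1 + (scale-1)·z/height = 1 + (1.43-1)·14.5/19 = 1.328158
θ = twist·z/height = -338°·14.5/19 = -257.9474° = -4.502031 rad
cos θ = -0.208810, sin θ = 0.977956 (intermediates below are computed at full precision and shown rounded to 5 d.p.)
v1: (-4.5,-1.5) → rotate → (2.40658,-4.08759) → ×s → (3.19632,-5.42896) → (3.20,-5.43)
v2: (-3.5,-3) → rotate → (3.66470,-2.79642) → ×s → (4.86731,-3.71408) → (4.87,-3.71)
v3: (0,-4.5) → rotate → (4.40080,0.93965) → ×s → (5.84496,1.24800) → (5.84,1.25)
v4: (5,-5) → rotate → (3.84573,5.93383) → ×s → (5.10774,7.88107) → (5.11,7.88)
v5: (4.5,-1) → rotate → (0.03831,4.60961) → ×s → (0.05088,6.12229) → (0.05,6.12)
v6: (-2,4) → rotate → (-3.49420,-2.79115) → ×s → (-4.64086,-3.70709) → (-4.64,-3.71)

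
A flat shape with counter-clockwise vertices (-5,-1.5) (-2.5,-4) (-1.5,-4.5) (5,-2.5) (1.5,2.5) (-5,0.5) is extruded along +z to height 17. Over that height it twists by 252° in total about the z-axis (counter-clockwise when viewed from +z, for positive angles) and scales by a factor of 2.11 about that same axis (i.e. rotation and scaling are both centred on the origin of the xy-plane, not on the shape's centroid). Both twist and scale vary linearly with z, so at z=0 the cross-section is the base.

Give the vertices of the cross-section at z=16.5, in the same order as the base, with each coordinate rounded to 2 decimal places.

t = z/height = 16.5/17 = 0.970588
s = 1 + (scale-1)·z/height = 1 + (2.11-1)·16.5/17 = 2.077353
θ = twist·z/height = 252°·16.5/17 = 244.5882° = 4.268870 rad
cos θ = -0.429121, sin θ = -0.903247 (intermediates below are computed at full precision and shown rounded to 5 d.p.)
v1: (-5,-1.5) → rotate → (0.79073,5.15992) → ×s → (1.64263,10.71897) → (1.64,10.72)
v2: (-2.5,-4) → rotate → (-2.54019,3.97460) → ×s → (-5.27687,8.25665) → (-5.28,8.26)
v3: (-1.5,-4.5) → rotate → (-3.42093,3.28591) → ×s → (-7.10648,6.82600) → (-7.11,6.83)
v4: (5,-2.5) → rotate → (-4.40372,-3.44343) → ×s → (-9.14808,-7.15323) → (-9.15,-7.15)
v5: (1.5,2.5) → rotate → (1.61444,-2.42767) → ×s → (3.35376,-5.04313) → (3.35,-5.04)
v6: (-5,0.5) → rotate → (2.59723,4.30168) → ×s → (5.39536,8.93610) → (5.40,8.94)

Cross-section at z=16.5: (1.64,10.72) (-5.28,8.26) (-7.11,6.83) (-9.15,-7.15) (3.35,-5.04) (5.40,8.94)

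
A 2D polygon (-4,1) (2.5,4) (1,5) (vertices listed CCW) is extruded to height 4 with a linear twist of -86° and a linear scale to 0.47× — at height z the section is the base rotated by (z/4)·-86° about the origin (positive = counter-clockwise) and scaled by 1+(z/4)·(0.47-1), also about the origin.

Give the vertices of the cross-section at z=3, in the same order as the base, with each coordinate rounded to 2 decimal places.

Cross-section at z=3: (-0.49,2.43) (2.82,-0.32) (2.98,0.75)

t = z/height = 3/4 = 0.75
s = 1 + (scale-1)·z/height = 1 + (0.47-1)·3/4 = 0.602500
θ = twist·z/height = -86°·3/4 = -64.5000° = -1.125737 rad
cos θ = 0.430511, sin θ = -0.902585 (intermediates below are computed at full precision and shown rounded to 5 d.p.)
v1: (-4,1) → rotate → (-0.81946,4.04085) → ×s → (-0.49372,2.43461) → (-0.49,2.43)
v2: (2.5,4) → rotate → (4.68662,-0.53442) → ×s → (2.82369,-0.32199) → (2.82,-0.32)
v3: (1,5) → rotate → (4.94344,1.24997) → ×s → (2.97842,0.75311) → (2.98,0.75)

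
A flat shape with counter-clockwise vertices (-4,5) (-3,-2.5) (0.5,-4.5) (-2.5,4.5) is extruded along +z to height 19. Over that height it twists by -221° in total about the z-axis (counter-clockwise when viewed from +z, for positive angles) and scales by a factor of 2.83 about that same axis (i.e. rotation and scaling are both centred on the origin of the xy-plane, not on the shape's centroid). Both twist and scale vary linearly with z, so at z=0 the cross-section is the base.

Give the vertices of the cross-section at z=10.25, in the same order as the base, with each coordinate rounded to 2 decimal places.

Cross-section at z=10.25: (12.55,2.09) (-1.43,7.63) (-8.29,3.50) (10.23,-0.03)

t = z/height = 10.25/19 = 0.539474
s = 1 + (scale-1)·z/height = 1 + (2.83-1)·10.25/19 = 1.987237
θ = twist·z/height = -221°·10.25/19 = -119.2237° = -2.080846 rad
cos θ = -0.488220, sin θ = -0.872720 (intermediates below are computed at full precision and shown rounded to 5 d.p.)
v1: (-4,5) → rotate → (6.31648,1.04978) → ×s → (12.55235,2.08616) → (12.55,2.09)
v2: (-3,-2.5) → rotate → (-0.71714,3.83871) → ×s → (-1.42513,7.62843) → (-1.43,7.63)
v3: (0.5,-4.5) → rotate → (-4.17135,1.76063) → ×s → (-8.28946,3.49879) → (-8.29,3.50)
v4: (-2.5,4.5) → rotate → (5.14779,-0.01519) → ×s → (10.22988,-0.03019) → (10.23,-0.03)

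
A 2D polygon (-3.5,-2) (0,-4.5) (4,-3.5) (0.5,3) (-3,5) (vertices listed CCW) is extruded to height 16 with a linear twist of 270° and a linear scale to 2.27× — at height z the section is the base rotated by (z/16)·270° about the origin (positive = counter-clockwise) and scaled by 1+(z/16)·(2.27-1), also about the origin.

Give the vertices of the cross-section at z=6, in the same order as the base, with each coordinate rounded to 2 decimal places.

t = z/height = 6/16 = 0.375
s = 1 + (scale-1)·z/height = 1 + (2.27-1)·6/16 = 1.476250
θ = twist·z/height = 270°·6/16 = 101.2500° = 1.767146 rad
cos θ = -0.195090, sin θ = 0.980785 (intermediates below are computed at full precision and shown rounded to 5 d.p.)
v1: (-3.5,-2) → rotate → (2.64439,-3.04257) → ×s → (3.90378,-4.49159) → (3.90,-4.49)
v2: (0,-4.5) → rotate → (4.41353,0.87791) → ×s → (6.51548,1.29601) → (6.52,1.30)
v3: (4,-3.5) → rotate → (2.65239,4.60596) → ×s → (3.91559,6.79954) → (3.92,6.80)
v4: (0.5,3) → rotate → (-3.03990,-0.09488) → ×s → (-4.48765,-0.14006) → (-4.49,-0.14)
v5: (-3,5) → rotate → (-4.31866,-3.91781) → ×s → (-6.37542,-5.78366) → (-6.38,-5.78)

Cross-section at z=6: (3.90,-4.49) (6.52,1.30) (3.92,6.80) (-4.49,-0.14) (-6.38,-5.78)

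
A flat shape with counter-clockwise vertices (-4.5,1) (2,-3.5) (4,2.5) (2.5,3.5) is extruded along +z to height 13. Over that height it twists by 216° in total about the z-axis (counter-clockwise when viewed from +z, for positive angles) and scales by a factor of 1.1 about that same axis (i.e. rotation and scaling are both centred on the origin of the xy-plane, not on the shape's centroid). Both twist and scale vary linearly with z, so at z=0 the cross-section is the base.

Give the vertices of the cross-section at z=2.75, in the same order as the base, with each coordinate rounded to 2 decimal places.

t = z/height = 2.75/13 = 0.211538
s = 1 + (scale-1)·z/height = 1 + (1.1-1)·2.75/13 = 1.021154
θ = twist·z/height = 216°·2.75/13 = 45.6923° = 0.797481 rad
cos θ = 0.698511, sin θ = 0.715599 (intermediates below are computed at full precision and shown rounded to 5 d.p.)
v1: (-4.5,1) → rotate → (-3.85890,-2.52168) → ×s → (-3.94053,-2.57503) → (-3.94,-2.58)
v2: (2,-3.5) → rotate → (3.90162,-1.01359) → ×s → (3.98415,-1.03503) → (3.98,-1.04)
v3: (4,2.5) → rotate → (1.00505,4.60867) → ×s → (1.02631,4.70617) → (1.03,4.71)
v4: (2.5,3.5) → rotate → (-0.75832,4.23379) → ×s → (-0.77436,4.32335) → (-0.77,4.32)

Cross-section at z=2.75: (-3.94,-2.58) (3.98,-1.04) (1.03,4.71) (-0.77,4.32)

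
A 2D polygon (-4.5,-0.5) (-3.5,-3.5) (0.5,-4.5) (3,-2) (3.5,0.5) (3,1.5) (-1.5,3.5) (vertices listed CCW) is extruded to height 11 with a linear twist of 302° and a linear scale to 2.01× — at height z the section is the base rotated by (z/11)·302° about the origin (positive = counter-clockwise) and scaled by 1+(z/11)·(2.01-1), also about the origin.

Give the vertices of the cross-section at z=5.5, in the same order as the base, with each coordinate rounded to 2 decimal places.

t = z/height = 5.5/11 = 0.5
s = 1 + (scale-1)·z/height = 1 + (2.01-1)·5.5/11 = 1.505000
θ = twist·z/height = 302°·5.5/11 = 151.0000° = 2.635447 rad
cos θ = -0.874620, sin θ = 0.484810 (intermediates below are computed at full precision and shown rounded to 5 d.p.)
v1: (-4.5,-0.5) → rotate → (4.17819,-1.74433) → ×s → (6.28818,-2.62522) → (6.29,-2.63)
v2: (-3.5,-3.5) → rotate → (4.75800,1.36434) → ×s → (7.16079,2.05332) → (7.16,2.05)
v3: (0.5,-4.5) → rotate → (1.74433,4.17819) → ×s → (2.62522,6.28818) → (2.63,6.29)
v4: (3,-2) → rotate → (-1.65424,3.20367) → ×s → (-2.48963,4.82152) → (-2.49,4.82)
v5: (3.5,0.5) → rotate → (-3.30357,1.25952) → ×s → (-4.97188,1.89558) → (-4.97,1.90)
v6: (3,1.5) → rotate → (-3.35107,0.14250) → ×s → (-5.04337,0.21446) → (-5.04,0.21)
v7: (-1.5,3.5) → rotate → (-0.38490,-3.78838) → ×s → (-0.57928,-5.70152) → (-0.58,-5.70)

Cross-section at z=5.5: (6.29,-2.63) (7.16,2.05) (2.63,6.29) (-2.49,4.82) (-4.97,1.90) (-5.04,0.21) (-0.58,-5.70)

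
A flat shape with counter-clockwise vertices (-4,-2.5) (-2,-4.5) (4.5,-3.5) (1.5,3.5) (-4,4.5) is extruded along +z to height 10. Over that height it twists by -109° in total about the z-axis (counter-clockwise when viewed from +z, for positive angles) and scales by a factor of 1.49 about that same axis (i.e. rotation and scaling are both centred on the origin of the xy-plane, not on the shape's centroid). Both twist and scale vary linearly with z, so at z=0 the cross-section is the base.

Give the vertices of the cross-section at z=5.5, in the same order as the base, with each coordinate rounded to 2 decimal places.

t = z/height = 5.5/10 = 0.55
s = 1 + (scale-1)·z/height = 1 + (1.49-1)·5.5/10 = 1.269500
θ = twist·z/height = -109°·5.5/10 = -59.9500° = -1.046325 rad
cos θ = 0.500756, sin θ = -0.865589 (intermediates below are computed at full precision and shown rounded to 5 d.p.)
v1: (-4,-2.5) → rotate → (-4.16699,2.21047) → ×s → (-5.29000,2.80619) → (-5.29,2.81)
v2: (-2,-4.5) → rotate → (-4.89666,-0.52222) → ×s → (-6.21631,-0.66296) → (-6.22,-0.66)
v3: (4.5,-3.5) → rotate → (-0.77616,-5.64779) → ×s → (-0.98534,-7.16987) → (-0.99,-7.17)
v4: (1.5,3.5) → rotate → (3.78069,0.45426) → ×s → (4.79959,0.57668) → (4.80,0.58)
v5: (-4,4.5) → rotate → (1.89213,5.71575) → ×s → (2.40206,7.25615) → (2.40,7.26)

Cross-section at z=5.5: (-5.29,2.81) (-6.22,-0.66) (-0.99,-7.17) (4.80,0.58) (2.40,7.26)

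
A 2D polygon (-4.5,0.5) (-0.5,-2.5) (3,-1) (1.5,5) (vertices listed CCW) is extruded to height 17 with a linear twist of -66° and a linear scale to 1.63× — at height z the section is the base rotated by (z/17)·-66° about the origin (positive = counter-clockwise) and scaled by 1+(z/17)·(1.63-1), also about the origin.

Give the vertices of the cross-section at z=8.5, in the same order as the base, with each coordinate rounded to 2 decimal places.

t = z/height = 8.5/17 = 0.5
s = 1 + (scale-1)·z/height = 1 + (1.63-1)·8.5/17 = 1.315000
θ = twist·z/height = -66°·8.5/17 = -33.0000° = -0.575959 rad
cos θ = 0.838671, sin θ = -0.544639 (intermediates below are computed at full precision and shown rounded to 5 d.p.)
v1: (-4.5,0.5) → rotate → (-3.50170,2.87021) → ×s → (-4.60473,3.77433) → (-4.60,3.77)
v2: (-0.5,-2.5) → rotate → (-1.78093,-1.82436) → ×s → (-2.34193,-2.39903) → (-2.34,-2.40)
v3: (3,-1) → rotate → (1.97137,-2.47259) → ×s → (2.59236,-3.25145) → (2.59,-3.25)
v4: (1.5,5) → rotate → (3.98120,3.37639) → ×s → (5.23528,4.43996) → (5.24,4.44)

Cross-section at z=8.5: (-4.60,3.77) (-2.34,-2.40) (2.59,-3.25) (5.24,4.44)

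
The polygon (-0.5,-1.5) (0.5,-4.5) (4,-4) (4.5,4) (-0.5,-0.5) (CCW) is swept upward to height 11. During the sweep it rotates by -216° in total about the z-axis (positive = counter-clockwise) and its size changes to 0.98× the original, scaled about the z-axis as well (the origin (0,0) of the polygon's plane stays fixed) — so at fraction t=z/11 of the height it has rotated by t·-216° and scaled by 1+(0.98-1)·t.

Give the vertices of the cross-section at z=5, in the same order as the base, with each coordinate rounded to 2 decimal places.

t = z/height = 5/11 = 0.454545
s = 1 + (scale-1)·z/height = 1 + (0.98-1)·5/11 = 0.990909
θ = twist·z/height = -216°·5/11 = -98.1818° = -1.713596 rad
cos θ = -0.142315, sin θ = -0.989821 (intermediates below are computed at full precision and shown rounded to 5 d.p.)
v1: (-0.5,-1.5) → rotate → (-1.41357,0.70838) → ×s → (-1.40072,0.70194) → (-1.40,0.70)
v2: (0.5,-4.5) → rotate → (-4.52535,0.14551) → ×s → (-4.48421,0.14418) → (-4.48,0.14)
v3: (4,-4) → rotate → (-4.52855,-3.39003) → ×s → (-4.48738,-3.35921) → (-4.49,-3.36)
v4: (4.5,4) → rotate → (3.31887,-5.02346) → ×s → (3.28870,-4.97779) → (3.29,-4.98)
v5: (-0.5,-0.5) → rotate → (-0.42375,0.56607) → ×s → (-0.41990,0.56092) → (-0.42,0.56)

Cross-section at z=5: (-1.40,0.70) (-4.48,0.14) (-4.49,-3.36) (3.29,-4.98) (-0.42,0.56)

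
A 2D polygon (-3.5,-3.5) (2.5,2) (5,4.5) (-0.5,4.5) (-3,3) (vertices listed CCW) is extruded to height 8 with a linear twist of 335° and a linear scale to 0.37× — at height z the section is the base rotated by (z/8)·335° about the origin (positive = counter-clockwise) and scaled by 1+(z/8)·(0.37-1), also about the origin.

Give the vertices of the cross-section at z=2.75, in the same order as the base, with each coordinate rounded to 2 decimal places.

t = z/height = 2.75/8 = 0.34375
s = 1 + (scale-1)·z/height = 1 + (0.37-1)·2.75/8 = 0.783438
θ = twist·z/height = 335°·2.75/8 = 115.1563° = 2.009856 rad
cos θ = -0.425088, sin θ = 0.905152 (intermediates below are computed at full precision and shown rounded to 5 d.p.)
v1: (-3.5,-3.5) → rotate → (4.65584,-1.68022) → ×s → (3.64756,-1.31635) → (3.65,-1.32)
v2: (2.5,2) → rotate → (-2.87302,1.41270) → ×s → (-2.25084,1.10676) → (-2.25,1.11)
v3: (5,4.5) → rotate → (-6.19862,2.61286) → ×s → (-4.85624,2.04701) → (-4.86,2.05)
v4: (-0.5,4.5) → rotate → (-3.86064,-2.36547) → ×s → (-3.02457,-1.85320) → (-3.02,-1.85)
v5: (-3,3) → rotate → (-1.44019,-3.99072) → ×s → (-1.12830,-3.12648) → (-1.13,-3.13)

Cross-section at z=2.75: (3.65,-1.32) (-2.25,1.11) (-4.86,2.05) (-3.02,-1.85) (-1.13,-3.13)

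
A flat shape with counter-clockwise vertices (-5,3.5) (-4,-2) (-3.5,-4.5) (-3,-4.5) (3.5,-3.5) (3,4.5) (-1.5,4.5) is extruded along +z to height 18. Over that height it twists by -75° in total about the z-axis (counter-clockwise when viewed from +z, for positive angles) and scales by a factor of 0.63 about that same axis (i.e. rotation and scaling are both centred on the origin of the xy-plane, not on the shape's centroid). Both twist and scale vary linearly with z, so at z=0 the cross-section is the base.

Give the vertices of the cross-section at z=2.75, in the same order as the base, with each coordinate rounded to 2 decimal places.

t = z/height = 2.75/18 = 0.152778
s = 1 + (scale-1)·z/height = 1 + (0.63-1)·2.75/18 = 0.943472
θ = twist·z/height = -75°·2.75/18 = -11.4583° = -0.199986 rad
cos θ = 0.980069, sin θ = -0.198655 (intermediates below are computed at full precision and shown rounded to 5 d.p.)
v1: (-5,3.5) → rotate → (-4.20505,4.42352) → ×s → (-3.96735,4.17347) → (-3.97,4.17)
v2: (-4,-2) → rotate → (-4.31759,-1.16552) → ×s → (-4.07352,-1.09963) → (-4.07,-1.10)
v3: (-3.5,-4.5) → rotate → (-4.32419,-3.71502) → ×s → (-4.07975,-3.50502) → (-4.08,-3.51)
v4: (-3,-4.5) → rotate → (-3.83416,-3.81435) → ×s → (-3.61742,-3.59873) → (-3.62,-3.60)
v5: (3.5,-3.5) → rotate → (2.73495,-4.12554) → ×s → (2.58035,-3.89233) → (2.58,-3.89)
v6: (3,4.5) → rotate → (3.83416,3.81435) → ×s → (3.61742,3.59873) → (3.62,3.60)
v7: (-1.5,4.5) → rotate → (-0.57616,4.70830) → ×s → (-0.54359,4.44215) → (-0.54,4.44)

Cross-section at z=2.75: (-3.97,4.17) (-4.07,-1.10) (-4.08,-3.51) (-3.62,-3.60) (2.58,-3.89) (3.62,3.60) (-0.54,4.44)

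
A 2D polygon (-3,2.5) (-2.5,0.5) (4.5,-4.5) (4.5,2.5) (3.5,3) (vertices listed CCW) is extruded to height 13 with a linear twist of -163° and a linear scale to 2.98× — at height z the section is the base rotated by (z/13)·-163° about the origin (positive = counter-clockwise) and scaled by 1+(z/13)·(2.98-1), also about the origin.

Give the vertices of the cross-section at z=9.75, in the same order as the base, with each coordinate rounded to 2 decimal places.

Cross-section at z=9.75: (9.23,2.99) (4.37,4.59) (-15.42,-3.49) (-0.71,-12.77) (1.66,-11.33)

t = z/height = 9.75/13 = 0.75
s = 1 + (scale-1)·z/height = 1 + (2.98-1)·9.75/13 = 2.485000
θ = twist·z/height = -163°·9.75/13 = -122.2500° = -2.133665 rad
cos θ = -0.533615, sin θ = -0.845728 (intermediates below are computed at full precision and shown rounded to 5 d.p.)
v1: (-3,2.5) → rotate → (3.71516,1.20315) → ×s → (9.23218,2.98982) → (9.23,2.99)
v2: (-2.5,0.5) → rotate → (1.75690,1.84751) → ×s → (4.36590,4.59107) → (4.37,4.59)
v3: (4.5,-4.5) → rotate → (-6.20704,-1.40451) → ×s → (-15.42450,-3.49021) → (-15.42,-3.49)
v4: (4.5,2.5) → rotate → (-0.28695,-5.13981) → ×s → (-0.71306,-12.77243) → (-0.71,-12.77)
v5: (3.5,3) → rotate → (0.66953,-4.56089) → ×s → (1.66379,-11.33381) → (1.66,-11.33)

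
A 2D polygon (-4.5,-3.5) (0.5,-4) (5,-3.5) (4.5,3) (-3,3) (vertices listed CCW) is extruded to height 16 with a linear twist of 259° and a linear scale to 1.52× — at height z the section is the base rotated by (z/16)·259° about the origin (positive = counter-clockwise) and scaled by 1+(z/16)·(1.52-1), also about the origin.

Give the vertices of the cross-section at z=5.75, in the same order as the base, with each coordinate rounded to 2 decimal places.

t = z/height = 5.75/16 = 0.359375
s = 1 + (scale-1)·z/height = 1 + (1.52-1)·5.75/16 = 1.186875
θ = twist·z/height = 259°·5.75/16 = 93.0781° = 1.624520 rad
cos θ = -0.053698, sin θ = 0.998557 (intermediates below are computed at full precision and shown rounded to 5 d.p.)
v1: (-4.5,-3.5) → rotate → (3.73659,-4.30557) → ×s → (4.43486,-5.11017) → (4.43,-5.11)
v2: (0.5,-4) → rotate → (3.96738,0.71407) → ×s → (4.70878,0.84751) → (4.71,0.85)
v3: (5,-3.5) → rotate → (3.22646,5.18073) → ×s → (3.82941,6.14888) → (3.83,6.15)
v4: (4.5,3) → rotate → (-3.23731,4.33241) → ×s → (-3.84228,5.14203) → (-3.84,5.14)
v5: (-3,3) → rotate → (-2.83458,-3.15676) → ×s → (-3.36429,-3.74668) → (-3.36,-3.75)

Cross-section at z=5.75: (4.43,-5.11) (4.71,0.85) (3.83,6.15) (-3.84,5.14) (-3.36,-3.75)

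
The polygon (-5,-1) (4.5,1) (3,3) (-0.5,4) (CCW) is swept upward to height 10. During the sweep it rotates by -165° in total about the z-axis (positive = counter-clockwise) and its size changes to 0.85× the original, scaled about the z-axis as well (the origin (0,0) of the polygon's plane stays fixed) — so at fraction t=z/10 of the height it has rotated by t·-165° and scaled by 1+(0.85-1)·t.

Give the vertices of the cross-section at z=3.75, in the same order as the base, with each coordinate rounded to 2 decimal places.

t = z/height = 3.75/10 = 0.375
s = 1 + (scale-1)·z/height = 1 + (0.85-1)·3.75/10 = 0.943750
θ = twist·z/height = -165°·3.75/10 = -61.8750° = -1.079922 rad
cos θ = 0.471397, sin θ = -0.881921 (intermediates below are computed at full precision and shown rounded to 5 d.p.)
v1: (-5,-1) → rotate → (-3.23890,3.93821) → ×s → (-3.05672,3.71669) → (-3.06,3.72)
v2: (4.5,1) → rotate → (3.00321,-3.49725) → ×s → (2.83428,-3.30053) → (2.83,-3.30)
v3: (3,3) → rotate → (4.05995,-1.23157) → ×s → (3.83158,-1.16230) → (3.83,-1.16)
v4: (-0.5,4) → rotate → (3.29199,2.32655) → ×s → (3.10681,2.19568) → (3.11,2.20)

Cross-section at z=3.75: (-3.06,3.72) (2.83,-3.30) (3.83,-1.16) (3.11,2.20)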